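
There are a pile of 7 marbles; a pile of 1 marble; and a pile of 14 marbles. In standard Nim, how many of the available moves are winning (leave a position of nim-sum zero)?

Compute the nim-sum pairwise:
7 ⊕ 1 = 6
6 ⊕ 14 = 8
The overall nim-sum is X = 8. A pile of size p has a winning move iff p XOR X < p (reduce it to p XOR X).
  7: 7 XOR 8 = 15 ≥ 7 — no move.
  1: 1 XOR 8 = 9 ≥ 1 — no move.
  14: 14 XOR 8 = 6 < 14 — winning move (to 6).
That gives 1 winning move.

1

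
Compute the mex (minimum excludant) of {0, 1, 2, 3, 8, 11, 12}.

4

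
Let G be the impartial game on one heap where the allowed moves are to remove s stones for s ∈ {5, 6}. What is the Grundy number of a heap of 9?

1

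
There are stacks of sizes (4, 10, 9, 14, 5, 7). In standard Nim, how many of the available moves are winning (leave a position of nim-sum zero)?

Bitwise XOR of the heap sizes:
  0100  (4)
  1010  (10)
  1001  (9)
  1110  (14)
  0101  (5)
  0111  (7)
  ----
  1011  (11)
The overall nim-sum is X = 11. A stack of size p has a winning move iff p XOR X < p (reduce it to p XOR X).
  4: 4 XOR 11 = 15 ≥ 4 — no move.
  10: 10 XOR 11 = 1 < 10 — winning move (to 1).
  9: 9 XOR 11 = 2 < 9 — winning move (to 2).
  14: 14 XOR 11 = 5 < 14 — winning move (to 5).
  5: 5 XOR 11 = 14 ≥ 5 — no move.
  7: 7 XOR 11 = 12 ≥ 7 — no move.
That gives 3 winning moves.

3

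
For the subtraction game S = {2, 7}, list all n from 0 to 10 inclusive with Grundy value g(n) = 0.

Grundy values for subtraction set {2, 7}:
g(0) = mex{} = 0
g(1) = mex{} = 0
g(2) = mex{0} = 1
g(3) = mex{0} = 1
g(4) = mex{1} = 0
g(5) = mex{1} = 0
g(6) = mex{0} = 1
g(7) = mex{0} = 1
g(8) = mex{0,1} = 2
g(9) = mex{1} = 0
g(10) = mex{1,2} = 0
The P-positions (g = 0) in 0..10 are 0, 1, 4, 5, 9, 10.

0, 1, 4, 5, 9, 10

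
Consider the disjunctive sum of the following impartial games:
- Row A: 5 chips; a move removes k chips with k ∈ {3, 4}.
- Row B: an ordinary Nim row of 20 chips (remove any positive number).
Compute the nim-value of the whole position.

For row A, compute g(0), g(1), … with moves {3, 4}:
g(0) = mex{} = 0
g(1) = mex{} = 0
g(2) = mex{} = 0
g(3) = mex{0} = 1
g(4) = mex{0} = 1
g(5) = mex{0} = 1
So g(5) = 1.
Row B is a plain Nim row of size 20, so its Grundy value is 20.
The value of a disjunctive sum is the nim-sum of the parts.
Combined value = 1 XOR 20 = 21.

21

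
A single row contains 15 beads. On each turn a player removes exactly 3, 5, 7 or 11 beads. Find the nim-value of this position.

3

Grundy values for subtraction set {3, 5, 7, 11}:
k:     0  1  2  3  4  5  6  7  8  9 10 11 12 13 14 15
g(k):  0  0  0  1  1  1  2  2  2  3  0  3  4  1  0  3
So g(15) = 3.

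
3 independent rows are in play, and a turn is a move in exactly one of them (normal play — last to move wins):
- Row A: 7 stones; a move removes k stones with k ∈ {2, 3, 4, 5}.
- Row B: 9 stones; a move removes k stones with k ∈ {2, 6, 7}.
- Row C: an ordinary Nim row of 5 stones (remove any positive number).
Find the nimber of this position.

Build the Grundy sequence for row A with g(k) = mex{g(k−s) : s ∈ {2, 3, 4, 5}, s ≤ k}:
g(0) = mex{} = 0
g(1) = mex{} = 0
g(2) = mex{0} = 1
g(3) = mex{0} = 1
g(4) = mex{0,1} = 2
g(5) = mex{0,1} = 2
g(6) = mex{0,1,2} = 3
g(7) = mex{1,2} = 0
So g(7) = 0.
Build the Grundy sequence for row B with g(k) = mex{g(k−s) : s ∈ {2, 6, 7}, s ≤ k}:
g(0) = mex{} = 0
g(1) = mex{} = 0
g(2) = mex{0} = 1
g(3) = mex{0} = 1
g(4) = mex{1} = 0
g(5) = mex{1} = 0
g(6) = mex{0} = 1
g(7) = mex{0} = 1
g(8) = mex{0,1} = 2
g(9) = mex{1} = 0
So g(9) = 0.
Row C is a plain Nim row of size 5, so its Grundy value is 5.
By the Sprague-Grundy theorem, the Grundy value of a sum of independent games is the XOR of the component values.
Combined value = 0 ⊕ 0 ⊕ 5 = 5.

5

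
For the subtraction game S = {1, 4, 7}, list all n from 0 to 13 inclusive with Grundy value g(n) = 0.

Grundy values for subtraction set {1, 4, 7}:
k:     0  1  2  3  4  5  6  7  8  9 10 11 12 13
g(k):  0  1  0  1  2  0  1  2  0  1  0  1  2  0
The P-positions (g = 0) in 0..13 are 0, 2, 5, 8, 10, 13.

0, 2, 5, 8, 10, 13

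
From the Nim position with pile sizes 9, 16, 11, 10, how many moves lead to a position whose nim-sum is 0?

Compute the nim-sum pairwise:
9 ⊕ 16 = 25
25 ⊕ 11 = 18
18 ⊕ 10 = 24
The overall nim-sum is X = 24. A pile of size p has a winning move iff p XOR X < p (reduce it to p XOR X).
  9: 9 XOR 24 = 17 ≥ 9 — no move.
  16: 16 XOR 24 = 8 < 16 — winning move (to 8).
  11: 11 XOR 24 = 19 ≥ 11 — no move.
  10: 10 XOR 24 = 18 ≥ 10 — no move.
That gives 1 winning move.

1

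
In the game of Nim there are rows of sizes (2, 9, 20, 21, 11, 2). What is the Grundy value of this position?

3

Bitwise XOR of the heap sizes:
  00010  (2)
  01001  (9)
  10100  (20)
  10101  (21)
  01011  (11)
  00010  (2)
  -----
  00011  (3)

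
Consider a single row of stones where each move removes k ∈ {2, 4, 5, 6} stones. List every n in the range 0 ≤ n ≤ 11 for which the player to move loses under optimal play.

Build the Grundy sequence with g(k) = mex{g(k−s) : s ∈ {2, 4, 5, 6}, s ≤ k}:
g(0) = mex{} = 0
g(1) = mex{} = 0
g(2) = mex{0} = 1
g(3) = mex{0} = 1
g(4) = mex{0,1} = 2
g(5) = mex{0,1} = 2
g(6) = mex{0,1,2} = 3
g(7) = mex{0,1,2} = 3
g(8) = mex{1,2,3} = 0
g(9) = mex{1,2,3} = 0
g(10) = mex{0,2,3} = 1
g(11) = mex{0,2,3} = 1
The P-positions (g = 0) in 0..11 are 0, 1, 8, 9.

0, 1, 8, 9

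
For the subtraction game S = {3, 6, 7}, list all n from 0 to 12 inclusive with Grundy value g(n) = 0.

0, 1, 2, 10, 11, 12

Compute g(0), g(1), … for moves {3, 6, 7}:
k:     0  1  2  3  4  5  6  7  8  9 10 11 12
g(k):  0  0  0  1  1  1  2  2  2  3  0  0  0
The P-positions (g = 0) in 0..12 are 0, 1, 2, 10, 11, 12.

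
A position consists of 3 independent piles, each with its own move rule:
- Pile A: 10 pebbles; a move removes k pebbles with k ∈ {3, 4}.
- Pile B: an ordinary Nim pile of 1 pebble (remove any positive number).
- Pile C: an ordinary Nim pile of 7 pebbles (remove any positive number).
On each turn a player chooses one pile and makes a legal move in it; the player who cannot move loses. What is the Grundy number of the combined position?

7

For pile A, compute g(0), g(1), … with moves {3, 4}:
k:     0  1  2  3  4  5  6  7  8  9 10
g(k):  0  0  0  1  1  1  2  0  0  0  1
So g(10) = 1.
Pile B is a plain Nim pile of size 1, so its Grundy value is 1.
Pile C is a plain Nim pile of size 7, so its Grundy value is 7.
The value of a disjunctive sum is the nim-sum of the parts.
Combined value = 1 ⊕ 1 ⊕ 7 = 7.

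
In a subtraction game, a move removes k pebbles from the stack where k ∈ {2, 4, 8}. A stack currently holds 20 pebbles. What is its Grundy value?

Build the Grundy sequence with g(k) = mex{g(k−s) : s ∈ {2, 4, 8}, s ≤ k}:
k:     0  1  2  3  4  5  6  7  8  9 10 11 12 13 14 15 16 17 18 19 20
g(k):  0  0  1  1  2  2  0  0  1  1  2  2  0  0  1  1  2  2  0  0  1
So g(20) = 1.

1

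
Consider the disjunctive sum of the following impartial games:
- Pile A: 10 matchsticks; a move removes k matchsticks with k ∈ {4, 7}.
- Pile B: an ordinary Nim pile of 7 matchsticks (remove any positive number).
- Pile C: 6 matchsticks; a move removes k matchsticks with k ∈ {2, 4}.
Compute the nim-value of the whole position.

5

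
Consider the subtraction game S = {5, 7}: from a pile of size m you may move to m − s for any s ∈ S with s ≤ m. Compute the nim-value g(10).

Build the Grundy sequence with g(k) = mex{g(k−s) : s ∈ {5, 7}, s ≤ k}:
k:     0  1  2  3  4  5  6  7  8  9 10
g(k):  0  0  0  0  0  1  1  1  1  1  2
So g(10) = 2.

2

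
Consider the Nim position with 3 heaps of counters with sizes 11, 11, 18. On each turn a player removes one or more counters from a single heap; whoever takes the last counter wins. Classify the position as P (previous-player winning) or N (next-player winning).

N-position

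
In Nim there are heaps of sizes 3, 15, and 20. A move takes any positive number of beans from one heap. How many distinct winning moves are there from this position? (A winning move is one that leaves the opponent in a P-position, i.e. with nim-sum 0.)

Write each in binary and XOR column by column:
  00011  (3)
  01111  (15)
  10100  (20)
  -----
  11000  (24)
The overall nim-sum is X = 24. A heap of size p has a winning move iff p XOR X < p (reduce it to p XOR X).
  3: 3 XOR 24 = 27 ≥ 3 — no move.
  15: 15 XOR 24 = 23 ≥ 15 — no move.
  20: 20 XOR 24 = 12 < 20 — winning move (to 12).
That gives 1 winning move.

1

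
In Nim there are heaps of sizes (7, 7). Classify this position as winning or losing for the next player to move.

Nim-sum: 7 ⊕ 7 = 0.
The nim-sum is 0, so this is a P-position: the player to move is in a losing position under optimal play.

Losing position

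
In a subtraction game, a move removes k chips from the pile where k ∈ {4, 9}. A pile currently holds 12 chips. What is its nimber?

Compute g(0), g(1), … for moves {4, 9}:
k:     0  1  2  3  4  5  6  7  8  9 10 11 12
g(k):  0  0  0  0  1  1  1  1  0  2  2  2  1
So g(12) = 1.

1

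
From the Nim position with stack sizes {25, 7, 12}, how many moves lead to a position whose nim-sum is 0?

1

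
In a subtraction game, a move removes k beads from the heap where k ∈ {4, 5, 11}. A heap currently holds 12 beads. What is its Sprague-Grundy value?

3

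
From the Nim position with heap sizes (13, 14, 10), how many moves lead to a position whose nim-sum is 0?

3

Compute the nim-sum pairwise:
13 XOR 14 = 3
3 XOR 10 = 9
The overall nim-sum is X = 9. A heap of size p has a winning move iff p XOR X < p (reduce it to p XOR X).
  13: 13 XOR 9 = 4 < 13 — winning move (to 4).
  14: 14 XOR 9 = 7 < 14 — winning move (to 7).
  10: 10 XOR 9 = 3 < 10 — winning move (to 3).
That gives 3 winning moves.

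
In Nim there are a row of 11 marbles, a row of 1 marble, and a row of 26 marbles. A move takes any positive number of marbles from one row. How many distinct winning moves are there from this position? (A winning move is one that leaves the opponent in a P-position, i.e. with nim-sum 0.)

1

Bitwise XOR of the heap sizes:
  01011  (11)
  00001  (1)
  11010  (26)
  -----
  10000  (16)
The overall nim-sum is X = 16. A row of size p has a winning move iff p XOR X < p (reduce it to p XOR X).
  11: 11 XOR 16 = 27 ≥ 11 — no move.
  1: 1 XOR 16 = 17 ≥ 1 — no move.
  26: 26 XOR 16 = 10 < 26 — winning move (to 10).
That gives 1 winning move.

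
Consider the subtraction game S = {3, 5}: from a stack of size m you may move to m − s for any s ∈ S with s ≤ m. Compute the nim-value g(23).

2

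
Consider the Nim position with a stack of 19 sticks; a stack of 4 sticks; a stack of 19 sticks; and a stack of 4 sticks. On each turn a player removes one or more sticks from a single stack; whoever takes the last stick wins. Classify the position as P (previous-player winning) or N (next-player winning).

Write each in binary and XOR column by column:
  10011  (19)
  00100  (4)
  10011  (19)
  00100  (4)
  -----
  00000  (0)
The nim-sum is 0, so this is a P-position: the player to move is in a losing position under optimal play.

P-position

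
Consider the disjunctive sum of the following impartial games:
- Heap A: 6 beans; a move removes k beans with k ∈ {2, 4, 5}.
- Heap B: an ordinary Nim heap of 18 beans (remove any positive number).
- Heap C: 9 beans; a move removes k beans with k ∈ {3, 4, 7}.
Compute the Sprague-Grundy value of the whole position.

18

Grundy values for heap A (subtraction set {2, 4, 5}):
g(0) = mex{} = 0
g(1) = mex{} = 0
g(2) = mex{0} = 1
g(3) = mex{0} = 1
g(4) = mex{0,1} = 2
g(5) = mex{0,1} = 2
g(6) = mex{0,1,2} = 3
So g(6) = 3.
Heap B is a plain Nim heap of size 18, so its Grundy value is 18.
Build the Grundy sequence for heap C with g(k) = mex{g(k−s) : s ∈ {3, 4, 7}, s ≤ k}:
k:     0  1  2  3  4  5  6  7  8  9
g(k):  0  0  0  1  1  1  2  2  2  3
So g(9) = 3.
By the Sprague-Grundy theorem, the Grundy value of a sum of independent games is the XOR of the component values.
Combined value = 3 ⊕ 18 ⊕ 3 = 18.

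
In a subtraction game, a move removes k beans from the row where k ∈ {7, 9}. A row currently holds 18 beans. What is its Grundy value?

Grundy values for subtraction set {7, 9}:
k:     0  1  2  3  4  5  6  7  8  9 10 11 12 13 14 15 16 17 18
g(k):  0  0  0  0  0  0  0  1  1  1  1  1  1  1  2  2  0  0  0
So g(18) = 0.

0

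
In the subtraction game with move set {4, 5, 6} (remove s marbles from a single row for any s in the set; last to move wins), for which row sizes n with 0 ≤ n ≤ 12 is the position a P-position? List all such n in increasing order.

0, 1, 2, 3, 10, 11, 12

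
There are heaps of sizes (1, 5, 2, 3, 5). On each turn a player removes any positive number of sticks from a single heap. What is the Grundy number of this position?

0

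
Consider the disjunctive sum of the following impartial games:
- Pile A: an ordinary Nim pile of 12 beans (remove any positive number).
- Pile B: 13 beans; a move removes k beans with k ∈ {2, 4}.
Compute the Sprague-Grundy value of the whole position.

Pile A is a plain Nim pile of size 12, so its Grundy value is 12.
Grundy values for pile B (subtraction set {2, 4}):
k:     0  1  2  3  4  5  6  7  8  9 10 11 12 13
g(k):  0  0  1  1  2  2  0  0  1  1  2  2  0  0
So g(13) = 0.
By the Sprague-Grundy theorem, the Grundy value of a sum of independent games is the XOR of the component values.
Combined value = 12 XOR 0 = 12.

12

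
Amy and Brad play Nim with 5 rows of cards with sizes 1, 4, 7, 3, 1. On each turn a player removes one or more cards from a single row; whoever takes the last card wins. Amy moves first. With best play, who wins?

Brad wins

Compute the nim-sum pairwise:
1 ^ 4 = 5
5 ^ 7 = 2
2 ^ 3 = 1
1 ^ 1 = 0
The nim-sum is 0, so this is a P-position: the player to move is in a losing position under optimal play; Amy is about to move from it and so loses — Brad wins.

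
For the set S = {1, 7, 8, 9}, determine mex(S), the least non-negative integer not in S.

0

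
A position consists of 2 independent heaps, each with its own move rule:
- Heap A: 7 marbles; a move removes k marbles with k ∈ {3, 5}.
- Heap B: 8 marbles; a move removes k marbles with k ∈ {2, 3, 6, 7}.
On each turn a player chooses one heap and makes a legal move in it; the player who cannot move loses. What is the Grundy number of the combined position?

0

Build the Grundy sequence for heap A with g(k) = mex{g(k−s) : s ∈ {3, 5}, s ≤ k}:
g(0) = mex{} = 0
g(1) = mex{} = 0
g(2) = mex{} = 0
g(3) = mex{0} = 1
g(4) = mex{0} = 1
g(5) = mex{0} = 1
g(6) = mex{0,1} = 2
g(7) = mex{0,1} = 2
So g(7) = 2.
Build the Grundy sequence for heap B with g(k) = mex{g(k−s) : s ∈ {2, 3, 6, 7}, s ≤ k}:
k:     0  1  2  3  4  5  6  7  8
g(k):  0  0  1  1  2  0  3  1  2
So g(8) = 2.
The value of a disjunctive sum is the nim-sum of the parts.
Combined value = 2 ⊕ 2 = 0.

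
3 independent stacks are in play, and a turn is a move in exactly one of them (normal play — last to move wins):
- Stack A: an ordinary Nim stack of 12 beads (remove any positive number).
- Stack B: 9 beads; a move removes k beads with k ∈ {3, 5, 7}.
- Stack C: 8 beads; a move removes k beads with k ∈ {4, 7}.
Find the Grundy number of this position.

Stack A is a plain Nim stack of size 12, so its Grundy value is 12.
Grundy values for stack B (subtraction set {3, 5, 7}):
k:     0  1  2  3  4  5  6  7  8  9
g(k):  0  0  0  1  1  1  2  2  2  3
So g(9) = 3.
Build the Grundy sequence for stack C with g(k) = mex{g(k−s) : s ∈ {4, 7}, s ≤ k}:
k:     0  1  2  3  4  5  6  7  8
g(k):  0  0  0  0  1  1  1  1  2
So g(8) = 2.
The value of a disjunctive sum is the nim-sum of the parts.
Combined value = 12 XOR 3 XOR 2 = 13.

13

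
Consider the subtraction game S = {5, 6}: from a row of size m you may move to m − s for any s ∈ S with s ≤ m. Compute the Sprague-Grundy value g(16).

Compute g(0), g(1), … for moves {5, 6}:
k:     0  1  2  3  4  5  6  7  8  9 10 11 12 13 14 15 16
g(k):  0  0  0  0  0  1  1  1  1  1  2  0  0  0  0  0  1
So g(16) = 1.

1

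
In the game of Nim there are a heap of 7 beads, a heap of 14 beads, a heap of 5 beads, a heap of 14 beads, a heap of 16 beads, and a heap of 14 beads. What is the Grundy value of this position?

28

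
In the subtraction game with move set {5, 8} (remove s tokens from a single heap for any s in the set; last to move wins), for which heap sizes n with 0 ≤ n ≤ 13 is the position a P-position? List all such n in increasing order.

0, 1, 2, 3, 4, 13

Compute g(0), g(1), … for moves {5, 8}:
k:     0  1  2  3  4  5  6  7  8  9 10 11 12 13
g(k):  0  0  0  0  0  1  1  1  1  1  2  2  2  0
The P-positions (g = 0) in 0..13 are 0, 1, 2, 3, 4, 13.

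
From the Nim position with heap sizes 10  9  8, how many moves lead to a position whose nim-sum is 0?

3

Compute the nim-sum pairwise:
10 ⊕ 9 = 3
3 ⊕ 8 = 11
The overall nim-sum is X = 11. A heap of size p has a winning move iff p XOR X < p (reduce it to p XOR X).
  10: 10 XOR 11 = 1 < 10 — winning move (to 1).
  9: 9 XOR 11 = 2 < 9 — winning move (to 2).
  8: 8 XOR 11 = 3 < 8 — winning move (to 3).
That gives 3 winning moves.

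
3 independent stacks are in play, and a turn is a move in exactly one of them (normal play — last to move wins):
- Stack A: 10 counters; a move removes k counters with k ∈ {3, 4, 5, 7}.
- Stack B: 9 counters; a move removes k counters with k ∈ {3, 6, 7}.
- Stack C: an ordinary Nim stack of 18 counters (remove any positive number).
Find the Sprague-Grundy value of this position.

17

Build the Grundy sequence for stack A with g(k) = mex{g(k−s) : s ∈ {3, 4, 5, 7}, s ≤ k}:
g(0) = mex{} = 0
g(1) = mex{} = 0
g(2) = mex{} = 0
g(3) = mex{0} = 1
g(4) = mex{0} = 1
g(5) = mex{0} = 1
g(6) = mex{0,1} = 2
g(7) = mex{0,1} = 2
g(8) = mex{0,1} = 2
g(9) = mex{0,1,2} = 3
g(10) = mex{1,2} = 0
So g(10) = 0.
For stack B, compute g(0), g(1), … with moves {3, 6, 7}:
k:     0  1  2  3  4  5  6  7  8  9
g(k):  0  0  0  1  1  1  2  2  2  3
So g(9) = 3.
Stack C is a plain Nim stack of size 18, so its Grundy value is 18.
The value of a disjunctive sum is the nim-sum of the parts.
Combined value = 0 XOR 3 XOR 18 = 17.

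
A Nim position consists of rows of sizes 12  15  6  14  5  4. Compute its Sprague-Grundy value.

In binary:
  1100  (12)
  1111  (15)
  0110  (6)
  1110  (14)
  0101  (5)
  0100  (4)
  ----
  1010  (10)

10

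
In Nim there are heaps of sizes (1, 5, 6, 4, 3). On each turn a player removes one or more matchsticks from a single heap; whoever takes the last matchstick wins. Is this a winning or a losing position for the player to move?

Winning position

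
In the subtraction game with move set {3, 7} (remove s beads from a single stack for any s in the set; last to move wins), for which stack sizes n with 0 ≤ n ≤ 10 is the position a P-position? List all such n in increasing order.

0, 1, 2, 6, 10

Compute g(0), g(1), … for moves {3, 7}:
g(0) = mex{} = 0
g(1) = mex{} = 0
g(2) = mex{} = 0
g(3) = mex{0} = 1
g(4) = mex{0} = 1
g(5) = mex{0} = 1
g(6) = mex{1} = 0
g(7) = mex{0,1} = 2
g(8) = mex{0,1} = 2
g(9) = mex{0} = 1
g(10) = mex{1,2} = 0
The P-positions (g = 0) in 0..10 are 0, 1, 2, 6, 10.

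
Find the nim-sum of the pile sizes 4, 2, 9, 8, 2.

Write each in binary and XOR column by column:
  0100  (4)
  0010  (2)
  1001  (9)
  1000  (8)
  0010  (2)
  ----
  0101  (5)

5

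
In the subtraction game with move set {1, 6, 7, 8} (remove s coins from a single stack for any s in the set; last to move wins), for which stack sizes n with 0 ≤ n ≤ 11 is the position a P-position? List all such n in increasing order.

0, 2, 4

Compute g(0), g(1), … for moves {1, 6, 7, 8}:
k:     0  1  2  3  4  5  6  7  8  9 10 11
g(k):  0  1  0  1  0  1  2  3  2  3  2  3
The P-positions (g = 0) in 0..11 are 0, 2, 4.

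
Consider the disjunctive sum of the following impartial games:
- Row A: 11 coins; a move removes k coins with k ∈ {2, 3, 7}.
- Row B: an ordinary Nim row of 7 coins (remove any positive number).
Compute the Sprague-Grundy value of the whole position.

7

Grundy values for row A (subtraction set {2, 3, 7}):
k:     0  1  2  3  4  5  6  7  8  9 10 11
g(k):  0  0  1  1  2  0  0  1  1  2  0  0
So g(11) = 0.
Row B is a plain Nim row of size 7, so its Grundy value is 7.
The value of a disjunctive sum is the nim-sum of the parts.
Combined value = 0 ⊕ 7 = 7.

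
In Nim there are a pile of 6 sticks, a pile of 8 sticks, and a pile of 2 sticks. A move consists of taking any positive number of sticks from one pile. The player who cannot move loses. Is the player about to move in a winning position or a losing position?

Winning position

Nim-sum: 6 ^ 8 ^ 2 = 12.
The nim-sum is 12 ≠ 0, so this is an N-position: the player to move can win.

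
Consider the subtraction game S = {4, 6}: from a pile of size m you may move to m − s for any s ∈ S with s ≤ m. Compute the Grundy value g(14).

1

Compute g(0), g(1), … for moves {4, 6}:
k:     0  1  2  3  4  5  6  7  8  9 10 11 12 13 14
g(k):  0  0  0  0  1  1  1  1  2  2  0  0  0  0  1
So g(14) = 1.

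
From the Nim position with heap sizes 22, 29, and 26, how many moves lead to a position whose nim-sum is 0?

3

Compute the nim-sum pairwise:
22 ^ 29 = 11
11 ^ 26 = 17
The overall nim-sum is X = 17. A heap of size p has a winning move iff p XOR X < p (reduce it to p XOR X).
  22: 22 XOR 17 = 7 < 22 — winning move (to 7).
  29: 29 XOR 17 = 12 < 29 — winning move (to 12).
  26: 26 XOR 17 = 11 < 26 — winning move (to 11).
That gives 3 winning moves.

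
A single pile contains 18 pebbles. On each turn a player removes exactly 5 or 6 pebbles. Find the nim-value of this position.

1

Grundy values for subtraction set {5, 6}:
k:     0  1  2  3  4  5  6  7  8  9 10 11 12 13 14 15 16 17 18
g(k):  0  0  0  0  0  1  1  1  1  1  2  0  0  0  0  0  1  1  1
So g(18) = 1.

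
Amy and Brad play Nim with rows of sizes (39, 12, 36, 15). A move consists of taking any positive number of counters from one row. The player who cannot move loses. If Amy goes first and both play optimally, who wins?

Compute the nim-sum pairwise:
39 XOR 12 = 43
43 XOR 36 = 15
15 XOR 15 = 0
The nim-sum is 0, so this is a P-position: the player to move is in a losing position under optimal play; Amy is about to move from it and so loses — Brad wins.

Brad wins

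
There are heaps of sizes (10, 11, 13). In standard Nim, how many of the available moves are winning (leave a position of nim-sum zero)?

3

Nim-sum: 10 XOR 11 XOR 13 = 12.
The overall nim-sum is X = 12. A heap of size p has a winning move iff p XOR X < p (reduce it to p XOR X).
  10: 10 XOR 12 = 6 < 10 — winning move (to 6).
  11: 11 XOR 12 = 7 < 11 — winning move (to 7).
  13: 13 XOR 12 = 1 < 13 — winning move (to 1).
That gives 3 winning moves.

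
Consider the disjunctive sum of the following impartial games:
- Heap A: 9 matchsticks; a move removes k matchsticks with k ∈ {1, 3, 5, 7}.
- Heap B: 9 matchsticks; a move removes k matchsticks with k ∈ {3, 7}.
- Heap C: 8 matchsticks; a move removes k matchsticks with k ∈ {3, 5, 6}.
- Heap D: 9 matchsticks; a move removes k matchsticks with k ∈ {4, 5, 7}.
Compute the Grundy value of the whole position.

0

Grundy values for heap A (subtraction set {1, 3, 5, 7}):
g(0) = mex{} = 0
g(1) = mex{0} = 1
g(2) = mex{1} = 0
g(3) = mex{0} = 1
g(4) = mex{1} = 0
g(5) = mex{0} = 1
g(6) = mex{1} = 0
g(7) = mex{0} = 1
g(8) = mex{1} = 0
g(9) = mex{0} = 1
So g(9) = 1.
For heap B, compute g(0), g(1), … with moves {3, 7}:
k:     0  1  2  3  4  5  6  7  8  9
g(k):  0  0  0  1  1  1  0  2  2  1
So g(9) = 1.
Grundy values for heap C (subtraction set {3, 5, 6}):
g(0) = mex{} = 0
g(1) = mex{} = 0
g(2) = mex{} = 0
g(3) = mex{0} = 1
g(4) = mex{0} = 1
g(5) = mex{0} = 1
g(6) = mex{0,1} = 2
g(7) = mex{0,1} = 2
g(8) = mex{0,1} = 2
So g(8) = 2.
Grundy values for heap D (subtraction set {4, 5, 7}):
k:     0  1  2  3  4  5  6  7  8  9
g(k):  0  0  0  0  1  1  1  1  2  2
So g(9) = 2.
By the Sprague-Grundy theorem, the Grundy value of a sum of independent games is the XOR of the component values.
Combined value = 1 XOR 1 XOR 2 XOR 2 = 0.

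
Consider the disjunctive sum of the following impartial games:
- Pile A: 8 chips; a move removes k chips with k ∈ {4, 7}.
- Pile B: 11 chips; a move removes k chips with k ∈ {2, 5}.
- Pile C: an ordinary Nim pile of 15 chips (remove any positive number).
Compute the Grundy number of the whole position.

13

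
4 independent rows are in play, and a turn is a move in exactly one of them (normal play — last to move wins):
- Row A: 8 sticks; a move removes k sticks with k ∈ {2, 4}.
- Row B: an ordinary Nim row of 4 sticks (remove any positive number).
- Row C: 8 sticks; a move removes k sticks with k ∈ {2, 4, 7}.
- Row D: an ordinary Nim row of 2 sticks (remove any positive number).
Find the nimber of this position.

6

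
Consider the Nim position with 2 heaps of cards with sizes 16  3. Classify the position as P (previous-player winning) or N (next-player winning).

N-position

Write each in binary and XOR column by column:
  10000  (16)
  00011  (3)
  -----
  10011  (19)
The nim-sum is 19 ≠ 0, so this is an N-position: the player to move can win.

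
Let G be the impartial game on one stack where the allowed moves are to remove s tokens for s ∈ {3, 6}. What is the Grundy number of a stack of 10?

Build the Grundy sequence with g(k) = mex{g(k−s) : s ∈ {3, 6}, s ≤ k}:
g(0) = mex{} = 0
g(1) = mex{} = 0
g(2) = mex{} = 0
g(3) = mex{0} = 1
g(4) = mex{0} = 1
g(5) = mex{0} = 1
g(6) = mex{0,1} = 2
g(7) = mex{0,1} = 2
g(8) = mex{0,1} = 2
g(9) = mex{1,2} = 0
g(10) = mex{1,2} = 0
So g(10) = 0.

0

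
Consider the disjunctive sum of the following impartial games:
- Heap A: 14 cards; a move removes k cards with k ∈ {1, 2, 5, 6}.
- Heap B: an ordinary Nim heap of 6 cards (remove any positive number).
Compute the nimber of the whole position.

Grundy values for heap A (subtraction set {1, 2, 5, 6}):
g(0) = mex{} = 0
g(1) = mex{0} = 1
g(2) = mex{0,1} = 2
g(3) = mex{1,2} = 0
g(4) = mex{0,2} = 1
g(5) = mex{0,1} = 2
g(6) = mex{0,1,2} = 3
g(7) = mex{1,2,3} = 0
g(8) = mex{0,2,3} = 1
g(9) = mex{0,1} = 2
g(10) = mex{1,2} = 0
g(11) = mex{0,2,3} = 1
g(12) = mex{0,1,3} = 2
g(13) = mex{0,1,2} = 3
g(14) = mex{1,2,3} = 0
So g(14) = 0.
Heap B is a plain Nim heap of size 6, so its Grundy value is 6.
By the Sprague-Grundy theorem, the Grundy value of a sum of independent games is the XOR of the component values.
Combined value = 0 ⊕ 6 = 6.

6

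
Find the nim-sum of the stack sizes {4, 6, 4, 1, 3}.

Bitwise XOR of the heap sizes:
  100  (4)
  110  (6)
  100  (4)
  001  (1)
  011  (3)
  ---
  100  (4)

4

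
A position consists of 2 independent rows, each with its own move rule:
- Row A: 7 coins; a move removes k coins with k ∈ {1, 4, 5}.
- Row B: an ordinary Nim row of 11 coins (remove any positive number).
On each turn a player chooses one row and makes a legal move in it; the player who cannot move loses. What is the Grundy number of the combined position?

8

Build the Grundy sequence for row A with g(k) = mex{g(k−s) : s ∈ {1, 4, 5}, s ≤ k}:
g(0) = mex{} = 0
g(1) = mex{0} = 1
g(2) = mex{1} = 0
g(3) = mex{0} = 1
g(4) = mex{0,1} = 2
g(5) = mex{0,1,2} = 3
g(6) = mex{0,1,3} = 2
g(7) = mex{0,1,2} = 3
So g(7) = 3.
Row B is a plain Nim row of size 11, so its Grundy value is 11.
The value of a disjunctive sum is the nim-sum of the parts.
Combined value = 3 XOR 11 = 8.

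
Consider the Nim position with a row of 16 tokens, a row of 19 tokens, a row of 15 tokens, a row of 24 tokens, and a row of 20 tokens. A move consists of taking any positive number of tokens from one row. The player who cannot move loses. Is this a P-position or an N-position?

Compute the nim-sum pairwise:
16 ^ 19 = 3
3 ^ 15 = 12
12 ^ 24 = 20
20 ^ 20 = 0
The nim-sum is 0, so this is a P-position: the player to move is in a losing position under optimal play.

P-position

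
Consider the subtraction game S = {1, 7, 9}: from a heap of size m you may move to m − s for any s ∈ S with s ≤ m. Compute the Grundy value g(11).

1

Compute g(0), g(1), … for moves {1, 7, 9}:
k:     0  1  2  3  4  5  6  7  8  9 10 11
g(k):  0  1  0  1  0  1  0  1  0  1  0  1
So g(11) = 1.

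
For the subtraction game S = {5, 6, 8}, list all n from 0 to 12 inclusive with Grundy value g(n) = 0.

0, 1, 2, 3, 4

Grundy values for subtraction set {5, 6, 8}:
k:     0  1  2  3  4  5  6  7  8  9 10 11 12
g(k):  0  0  0  0  0  1  1  1  1  1  2  2  2
The P-positions (g = 0) in 0..12 are 0, 1, 2, 3, 4.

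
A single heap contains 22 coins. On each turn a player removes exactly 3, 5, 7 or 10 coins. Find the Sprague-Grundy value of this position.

3

Grundy values for subtraction set {3, 5, 7, 10}:
k:     0  1  2  3  4  5  6  7  8  9 10 11 12 13 14 15 16 17 18 19 20 21 22
g(k):  0  0  0  1  1  1  2  2  2  3  3  3  4  0  0  0  1  1  1  2  2  2  3
So g(22) = 3.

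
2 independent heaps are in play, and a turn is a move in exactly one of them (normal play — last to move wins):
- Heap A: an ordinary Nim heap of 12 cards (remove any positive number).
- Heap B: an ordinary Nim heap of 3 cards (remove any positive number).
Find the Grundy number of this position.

15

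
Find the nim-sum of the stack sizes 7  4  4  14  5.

12

Compute the nim-sum pairwise:
7 XOR 4 = 3
3 XOR 4 = 7
7 XOR 14 = 9
9 XOR 5 = 12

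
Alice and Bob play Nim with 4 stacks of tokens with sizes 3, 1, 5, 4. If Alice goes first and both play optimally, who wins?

Alice wins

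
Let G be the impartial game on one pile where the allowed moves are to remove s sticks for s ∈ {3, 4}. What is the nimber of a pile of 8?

Build the Grundy sequence with g(k) = mex{g(k−s) : s ∈ {3, 4}, s ≤ k}:
k:     0  1  2  3  4  5  6  7  8
g(k):  0  0  0  1  1  1  2  0  0
So g(8) = 0.

0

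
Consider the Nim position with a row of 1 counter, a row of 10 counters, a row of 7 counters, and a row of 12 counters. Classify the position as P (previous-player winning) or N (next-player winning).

Nim-sum: 1 ^ 10 ^ 7 ^ 12 = 0.
The nim-sum is 0, so this is a P-position: the player to move is in a losing position under optimal play.

P-position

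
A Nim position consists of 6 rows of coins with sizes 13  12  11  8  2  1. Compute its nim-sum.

1

Compute the nim-sum pairwise:
13 ^ 12 = 1
1 ^ 11 = 10
10 ^ 8 = 2
2 ^ 2 = 0
0 ^ 1 = 1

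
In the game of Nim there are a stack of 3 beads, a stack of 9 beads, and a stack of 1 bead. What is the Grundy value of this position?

Bitwise XOR of the heap sizes:
  0011  (3)
  1001  (9)
  0001  (1)
  ----
  1011  (11)

11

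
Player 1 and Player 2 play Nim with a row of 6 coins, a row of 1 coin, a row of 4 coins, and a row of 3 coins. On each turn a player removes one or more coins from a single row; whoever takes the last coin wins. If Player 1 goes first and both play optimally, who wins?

Player 2 wins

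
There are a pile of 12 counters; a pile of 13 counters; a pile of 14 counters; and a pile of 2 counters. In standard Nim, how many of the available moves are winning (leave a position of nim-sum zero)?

Write each in binary and XOR column by column:
  1100  (12)
  1101  (13)
  1110  (14)
  0010  (2)
  ----
  1101  (13)
The overall nim-sum is X = 13. A pile of size p has a winning move iff p XOR X < p (reduce it to p XOR X).
  12: 12 XOR 13 = 1 < 12 — winning move (to 1).
  13: 13 XOR 13 = 0 < 13 — winning move (to 0).
  14: 14 XOR 13 = 3 < 14 — winning move (to 3).
  2: 2 XOR 13 = 15 ≥ 2 — no move.
That gives 3 winning moves.

3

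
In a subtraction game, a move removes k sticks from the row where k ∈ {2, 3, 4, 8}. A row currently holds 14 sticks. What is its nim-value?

Compute g(0), g(1), … for moves {2, 3, 4, 8}:
k:     0  1  2  3  4  5  6  7  8  9 10 11 12 13 14
g(k):  0  0  1  1  2  2  0  0  1  1  2  2  0  0  1
So g(14) = 1.

1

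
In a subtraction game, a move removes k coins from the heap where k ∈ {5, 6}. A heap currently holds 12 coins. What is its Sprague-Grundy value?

0

Build the Grundy sequence with g(k) = mex{g(k−s) : s ∈ {5, 6}, s ≤ k}:
g(0) = mex{} = 0
g(1) = mex{} = 0
g(2) = mex{} = 0
g(3) = mex{} = 0
g(4) = mex{} = 0
g(5) = mex{0} = 1
g(6) = mex{0} = 1
g(7) = mex{0} = 1
g(8) = mex{0} = 1
g(9) = mex{0} = 1
g(10) = mex{0,1} = 2
g(11) = mex{1} = 0
g(12) = mex{1} = 0
So g(12) = 0.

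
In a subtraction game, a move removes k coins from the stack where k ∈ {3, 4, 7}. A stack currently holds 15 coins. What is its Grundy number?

Compute g(0), g(1), … for moves {3, 4, 7}:
k:     0  1  2  3  4  5  6  7  8  9 10 11 12 13 14 15
g(k):  0  0  0  1  1  1  2  2  2  3  0  0  0  1  1  1
So g(15) = 1.

1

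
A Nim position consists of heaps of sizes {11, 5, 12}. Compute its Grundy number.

2

Compute the nim-sum pairwise:
11 ^ 5 = 14
14 ^ 12 = 2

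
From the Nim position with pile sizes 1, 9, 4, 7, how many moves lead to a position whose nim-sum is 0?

1

Compute the nim-sum pairwise:
1 XOR 9 = 8
8 XOR 4 = 12
12 XOR 7 = 11
The overall nim-sum is X = 11. A pile of size p has a winning move iff p XOR X < p (reduce it to p XOR X).
  1: 1 XOR 11 = 10 ≥ 1 — no move.
  9: 9 XOR 11 = 2 < 9 — winning move (to 2).
  4: 4 XOR 11 = 15 ≥ 4 — no move.
  7: 7 XOR 11 = 12 ≥ 7 — no move.
That gives 1 winning move.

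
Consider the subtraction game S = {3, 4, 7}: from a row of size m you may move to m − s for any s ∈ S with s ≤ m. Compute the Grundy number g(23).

1

Compute g(0), g(1), … for moves {3, 4, 7}:
k:     0  1  2  3  4  5  6  7  8  9 10 11 12 13 14 15 16 17 18 19 20 21 22 23
g(k):  0  0  0  1  1  1  2  2  2  3  0  0  0  1  1  1  2  2  2  3  0  0  0  1
So g(23) = 1.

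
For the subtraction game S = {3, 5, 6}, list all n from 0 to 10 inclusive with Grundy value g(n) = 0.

0, 1, 2, 9, 10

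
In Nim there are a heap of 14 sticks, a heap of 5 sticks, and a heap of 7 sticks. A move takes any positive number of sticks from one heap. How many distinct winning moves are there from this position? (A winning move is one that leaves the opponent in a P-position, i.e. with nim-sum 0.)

1

Nim-sum: 14 ^ 5 ^ 7 = 12.
The overall nim-sum is X = 12. A heap of size p has a winning move iff p XOR X < p (reduce it to p XOR X).
  14: 14 XOR 12 = 2 < 14 — winning move (to 2).
  5: 5 XOR 12 = 9 ≥ 5 — no move.
  7: 7 XOR 12 = 11 ≥ 7 — no move.
That gives 1 winning move.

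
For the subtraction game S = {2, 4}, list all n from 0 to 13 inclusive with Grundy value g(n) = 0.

0, 1, 6, 7, 12, 13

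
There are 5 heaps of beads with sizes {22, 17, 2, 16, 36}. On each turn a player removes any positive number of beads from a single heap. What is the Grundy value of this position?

49

Bitwise XOR of the heap sizes:
  010110  (22)
  010001  (17)
  000010  (2)
  010000  (16)
  100100  (36)
  ------
  110001  (49)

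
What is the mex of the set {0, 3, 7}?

1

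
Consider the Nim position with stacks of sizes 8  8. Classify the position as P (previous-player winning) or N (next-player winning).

Nim-sum: 8 XOR 8 = 0.
The nim-sum is 0, so this is a P-position: the player to move is in a losing position under optimal play.

P-position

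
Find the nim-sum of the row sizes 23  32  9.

62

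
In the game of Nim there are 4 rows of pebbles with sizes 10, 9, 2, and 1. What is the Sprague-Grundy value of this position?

Compute the nim-sum pairwise:
10 XOR 9 = 3
3 XOR 2 = 1
1 XOR 1 = 0

0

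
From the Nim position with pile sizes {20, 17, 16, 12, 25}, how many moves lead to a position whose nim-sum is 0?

0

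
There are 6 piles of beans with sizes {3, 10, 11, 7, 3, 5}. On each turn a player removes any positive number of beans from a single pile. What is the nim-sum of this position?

3

Nim-sum: 3 XOR 10 XOR 11 XOR 7 XOR 3 XOR 5 = 3.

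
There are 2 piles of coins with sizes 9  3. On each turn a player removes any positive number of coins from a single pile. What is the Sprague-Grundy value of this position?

10

Compute the nim-sum pairwise:
9 ⊕ 3 = 10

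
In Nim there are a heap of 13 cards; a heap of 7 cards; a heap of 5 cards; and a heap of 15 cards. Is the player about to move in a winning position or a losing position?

Bitwise XOR of the heap sizes:
  1101  (13)
  0111  (7)
  0101  (5)
  1111  (15)
  ----
  0000  (0)
The nim-sum is 0, so this is a P-position: the player to move is in a losing position under optimal play.

Losing position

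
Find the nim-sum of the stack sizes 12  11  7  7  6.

In binary:
  1100  (12)
  1011  (11)
  0111  (7)
  0111  (7)
  0110  (6)
  ----
  0001  (1)

1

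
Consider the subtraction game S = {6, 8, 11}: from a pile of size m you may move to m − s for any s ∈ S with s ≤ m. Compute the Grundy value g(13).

2

Compute g(0), g(1), … for moves {6, 8, 11}:
g(0) = mex{} = 0
g(1) = mex{} = 0
g(2) = mex{} = 0
g(3) = mex{} = 0
g(4) = mex{} = 0
g(5) = mex{} = 0
g(6) = mex{0} = 1
g(7) = mex{0} = 1
g(8) = mex{0} = 1
g(9) = mex{0} = 1
g(10) = mex{0} = 1
g(11) = mex{0} = 1
g(12) = mex{0,1} = 2
g(13) = mex{0,1} = 2
So g(13) = 2.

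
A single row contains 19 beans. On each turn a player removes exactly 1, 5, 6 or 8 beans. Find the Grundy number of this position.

Build the Grundy sequence with g(k) = mex{g(k−s) : s ∈ {1, 5, 6, 8}, s ≤ k}:
k:     0  1  2  3  4  5  6  7  8  9 10 11 12 13 14 15 16 17 18 19
g(k):  0  1  0  1  0  1  2  3  2  3  2  0  1  0  1  0  1  2  3  2
So g(19) = 2.

2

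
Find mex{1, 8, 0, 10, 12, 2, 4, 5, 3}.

6

The values 0, 1, 2, 3, 4, 5 are all present; 6 is the first non-negative integer missing from the set.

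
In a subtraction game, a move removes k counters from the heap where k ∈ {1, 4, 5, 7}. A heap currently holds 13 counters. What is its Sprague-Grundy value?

3

Build the Grundy sequence with g(k) = mex{g(k−s) : s ∈ {1, 4, 5, 7}, s ≤ k}:
g(0) = mex{} = 0
g(1) = mex{0} = 1
g(2) = mex{1} = 0
g(3) = mex{0} = 1
g(4) = mex{0,1} = 2
g(5) = mex{0,1,2} = 3
g(6) = mex{0,1,3} = 2
g(7) = mex{0,1,2} = 3
g(8) = mex{1,2,3} = 0
g(9) = mex{0,2,3} = 1
g(10) = mex{1,2,3} = 0
g(11) = mex{0,2,3} = 1
g(12) = mex{0,1,3} = 2
g(13) = mex{0,1,2} = 3
So g(13) = 3.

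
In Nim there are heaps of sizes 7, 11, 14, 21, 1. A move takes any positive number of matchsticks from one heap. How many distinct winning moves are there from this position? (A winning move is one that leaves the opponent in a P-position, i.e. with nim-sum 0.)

1

Bitwise XOR of the heap sizes:
  00111  (7)
  01011  (11)
  01110  (14)
  10101  (21)
  00001  (1)
  -----
  10110  (22)
The overall nim-sum is X = 22. A heap of size p has a winning move iff p XOR X < p (reduce it to p XOR X).
  7: 7 XOR 22 = 17 ≥ 7 — no move.
  11: 11 XOR 22 = 29 ≥ 11 — no move.
  14: 14 XOR 22 = 24 ≥ 14 — no move.
  21: 21 XOR 22 = 3 < 21 — winning move (to 3).
  1: 1 XOR 22 = 23 ≥ 1 — no move.
That gives 1 winning move.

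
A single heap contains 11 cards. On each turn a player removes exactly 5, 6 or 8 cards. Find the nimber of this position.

2

Compute g(0), g(1), … for moves {5, 6, 8}:
g(0) = mex{} = 0
g(1) = mex{} = 0
g(2) = mex{} = 0
g(3) = mex{} = 0
g(4) = mex{} = 0
g(5) = mex{0} = 1
g(6) = mex{0} = 1
g(7) = mex{0} = 1
g(8) = mex{0} = 1
g(9) = mex{0} = 1
g(10) = mex{0,1} = 2
g(11) = mex{0,1} = 2
So g(11) = 2.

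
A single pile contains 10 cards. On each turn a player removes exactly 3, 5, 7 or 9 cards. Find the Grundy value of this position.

Grundy values for subtraction set {3, 5, 7, 9}:
g(0) = mex{} = 0
g(1) = mex{} = 0
g(2) = mex{} = 0
g(3) = mex{0} = 1
g(4) = mex{0} = 1
g(5) = mex{0} = 1
g(6) = mex{0,1} = 2
g(7) = mex{0,1} = 2
g(8) = mex{0,1} = 2
g(9) = mex{0,1,2} = 3
g(10) = mex{0,1,2} = 3
So g(10) = 3.

3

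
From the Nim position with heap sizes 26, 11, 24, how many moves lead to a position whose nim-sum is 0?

Nim-sum: 26 ⊕ 11 ⊕ 24 = 9.
The overall nim-sum is X = 9. A heap of size p has a winning move iff p XOR X < p (reduce it to p XOR X).
  26: 26 XOR 9 = 19 < 26 — winning move (to 19).
  11: 11 XOR 9 = 2 < 11 — winning move (to 2).
  24: 24 XOR 9 = 17 < 24 — winning move (to 17).
That gives 3 winning moves.

3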